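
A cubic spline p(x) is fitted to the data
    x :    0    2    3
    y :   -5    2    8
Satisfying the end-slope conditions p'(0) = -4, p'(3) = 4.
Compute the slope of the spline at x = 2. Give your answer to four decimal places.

With m_i denoting the second derivative at x_i, h_i = 2, 1, and Δ_i = (y_(i+1) − y_i)/h_i = 7/2, 6:
  2·m_0 + 6·m_1 + 1·m_2 = 6(Δ_1 - Δ_0) = 15
Clamped end conditions give two more equations: 2h_0·m_0 + h_0·m_1 = 6(Δ_0 - p'(0)) = 45 and h_1·m_1 + 2h_1·m_2 = 6(p'(3) - Δ_1) = -12.
Solving the tridiagonal system: m_0 = 137/12, m_1 = -1/3, m_2 = -35/6.
On [2, 3], p'(x) = b_1 + 2c_1·(x - 2) + 3d_1·(x - 2)² with b_1 = Δ_1 - h_1(2m_1 + m_2)/6 = 85/12, c_1 = m_1/2 = -1/6, d_1 = (m_2 - m_1)/(6h_1) = -11/12. So p'(2) = 85/12.

7.0833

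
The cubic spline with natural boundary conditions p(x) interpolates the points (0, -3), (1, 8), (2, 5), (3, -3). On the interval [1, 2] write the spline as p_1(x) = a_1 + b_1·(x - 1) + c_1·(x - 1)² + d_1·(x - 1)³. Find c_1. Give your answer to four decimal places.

Put σ_i = p'' at the i-th knot. Here h = (1, 1, 1) and Δ = (11, -3, -8), so the interior equations h_(i-1)·σ_(i-1) + 2(h_(i-1)+h_i)·σ_i + h_i·σ_(i+1) = 6(Δ_i − Δ_(i-1)) read
  1·σ_0 + 4·σ_1 + 1·σ_2 = 6(Δ_1 - Δ_0) = -84
  1·σ_1 + 4·σ_2 + 1·σ_3 = 6(Δ_2 - Δ_1) = -30
Natural end conditions: σ_0 = σ_3 = 0.
Solving the tridiagonal system: σ_0 = 0, σ_1 = -102/5, σ_2 = -12/5, σ_3 = 0.
On [1, 2], with p_1(x) = a_1 + b_1·(x - 1) + c_1·(x - 1)² + d_1·(x - 1)³: c_1 = σ_1/2 = -51/5, d_1 = (σ_2 - σ_1)/(6h_1) = 3, b_1 = Δ_1 - h_1(2σ_1 + σ_2)/6 = 21/5.

-10.2000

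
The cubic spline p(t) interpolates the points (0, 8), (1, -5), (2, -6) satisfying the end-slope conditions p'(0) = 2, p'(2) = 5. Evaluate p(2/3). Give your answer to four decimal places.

0.3333

With M_i denoting the second derivative at x_i, h_i = 1, 1, and Δ_i = (y_(i+1) − y_i)/h_i = -13, -1:
  1·M_0 + 4·M_1 + 1·M_2 = 6(Δ_1 - Δ_0) = 72
Clamped end conditions give two more equations: 2h_0·M_0 + h_0·M_1 = 6(Δ_0 - p'(0)) = -90 and h_1·M_1 + 2h_1·M_2 = 6(p'(2) - Δ_1) = 36.
Solving the tridiagonal system: M_0 = -123/2, M_1 = 33, M_2 = 3/2.
On [0, 1], p(t) = 8 + 2·t - 123/4·t² + 63/4·t³.
With t = 2/3: p(2/3) = 1/3.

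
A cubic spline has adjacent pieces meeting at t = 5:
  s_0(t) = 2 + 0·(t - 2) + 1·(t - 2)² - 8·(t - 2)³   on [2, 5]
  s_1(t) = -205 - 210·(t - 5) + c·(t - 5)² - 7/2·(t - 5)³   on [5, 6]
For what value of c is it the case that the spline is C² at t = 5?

-71

s_0''(t) = 2 - 48·(t - 2), so s_0''(5) = -142. On the right, s_1''(5) = 2c, so c = -71.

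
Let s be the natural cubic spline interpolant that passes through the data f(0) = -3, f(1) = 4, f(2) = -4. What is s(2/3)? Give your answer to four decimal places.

Write M_i for s''(x_i). With h_i = 1, 1 and divided differences Δ_i = 7, -8, the continuity of s' gives the tridiagonal system
  1·M_0 + 4·M_1 + 1·M_2 = 6(Δ_1 - Δ_0) = -90
Natural end conditions: M_0 = M_2 = 0.
Solving: M_0 = 0, M_1 = -45/2, M_2 = 0.
On [0, 1], s(x) = -3 + 43/4·x + 0·x² - 15/4·x³.
With x = 2/3: s(2/3) = 55/18.

3.0556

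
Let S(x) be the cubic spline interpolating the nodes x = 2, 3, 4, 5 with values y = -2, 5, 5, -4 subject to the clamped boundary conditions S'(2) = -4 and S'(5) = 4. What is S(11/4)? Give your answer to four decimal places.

Put m_i = S'' at the i-th knot. Here h = (1, 1, 1) and Δ = (7, 0, -9), so the interior equations h_(i-1)·m_(i-1) + 2(h_(i-1)+h_i)·m_i + h_i·m_(i+1) = 6(Δ_i − Δ_(i-1)) read
  1·m_0 + 4·m_1 + 1·m_2 = 6(Δ_1 - Δ_0) = -42
  1·m_1 + 4·m_2 + 1·m_3 = 6(Δ_2 - Δ_1) = -54
Clamped end conditions give two more equations: 2h_0·m_0 + h_0·m_1 = 6(Δ_0 - S'(2)) = 66 and h_2·m_2 + 2h_2·m_3 = 6(S'(5) - Δ_2) = 78.
Solving the tridiagonal system: m_0 = 608/15, m_1 = -226/15, m_2 = -334/15, m_3 = 752/15.
On [2, 3], S(x) = -2 - 4·(x - 2) + 304/15·(x - 2)² - 139/15·(x - 2)³.
With (x - 2) = 3/4: S(11/4) = 797/320.

2.4906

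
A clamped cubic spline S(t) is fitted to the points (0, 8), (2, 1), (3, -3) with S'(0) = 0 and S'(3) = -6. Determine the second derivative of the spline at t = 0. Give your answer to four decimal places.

-6.7500

Put M_i = S'' at the i-th knot. Here h = (2, 1) and Δ = (-7/2, -4), so the interior equations h_(i-1)·M_(i-1) + 2(h_(i-1)+h_i)·M_i + h_i·M_(i+1) = 6(Δ_i − Δ_(i-1)) read
  2·M_0 + 6·M_1 + 1·M_2 = 6(Δ_1 - Δ_0) = -3
Clamped end conditions give two more equations: 2h_0·M_0 + h_0·M_1 = 6(Δ_0 - S'(0)) = -21 and h_1·M_1 + 2h_1·M_2 = 6(S'(3) - Δ_1) = -12.
Solving: M_0 = -27/4, M_1 = 3, M_2 = -15/2.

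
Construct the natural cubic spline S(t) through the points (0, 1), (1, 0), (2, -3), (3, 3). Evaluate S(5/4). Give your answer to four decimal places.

-0.9719

Write M_i for S''(x_i). With h_i = 1, 1, 1 and divided differences Δ_i = -1, -3, 6, the continuity of S' gives the tridiagonal system
  1·M_0 + 4·M_1 + 1·M_2 = 6(Δ_1 - Δ_0) = -12
  1·M_1 + 4·M_2 + 1·M_3 = 6(Δ_2 - Δ_1) = 54
Natural end conditions: M_0 = M_3 = 0.
Forward elimination and back-substitution give M_0 = 0, M_1 = -34/5, M_2 = 76/5, M_3 = 0.
On [1, 2], S(t) = 0 - 49/15·(t - 1) - 17/5·(t - 1)² + 11/3·(t - 1)³.
With (t - 1) = 1/4: S(5/4) = -311/320.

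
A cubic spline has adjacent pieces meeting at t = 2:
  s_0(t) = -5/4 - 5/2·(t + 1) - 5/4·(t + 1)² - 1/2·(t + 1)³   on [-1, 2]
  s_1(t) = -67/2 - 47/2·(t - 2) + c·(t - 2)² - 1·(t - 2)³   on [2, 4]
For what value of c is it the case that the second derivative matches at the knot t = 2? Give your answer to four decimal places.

s_0''(t) = -5/2 - 3·(t + 1), so s_0''(2) = -23/2. On the right, s_1''(2) = 2c, so c = -23/4.

-5.7500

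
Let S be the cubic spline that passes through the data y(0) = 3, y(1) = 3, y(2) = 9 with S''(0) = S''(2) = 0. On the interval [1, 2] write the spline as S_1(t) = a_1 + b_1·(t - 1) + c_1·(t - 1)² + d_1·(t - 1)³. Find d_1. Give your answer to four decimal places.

Let M_i = S''(x_i). Step sizes h_i = 1, 1; slopes of the chords Δ_i = (y_(i+1) - y_i)/h_i = 0, 6.
  1·M_0 + 4·M_1 + 1·M_2 = 6(Δ_1 - Δ_0) = 36
Natural end conditions: M_0 = M_2 = 0.
Solving: M_0 = 0, M_1 = 9, M_2 = 0.
On [1, 2], with S_1(t) = a_1 + b_1·(t - 1) + c_1·(t - 1)² + d_1·(t - 1)³: c_1 = M_1/2 = 9/2, d_1 = (M_2 - M_1)/(6h_1) = -3/2, b_1 = Δ_1 - h_1(2M_1 + M_2)/6 = 3.

-1.5000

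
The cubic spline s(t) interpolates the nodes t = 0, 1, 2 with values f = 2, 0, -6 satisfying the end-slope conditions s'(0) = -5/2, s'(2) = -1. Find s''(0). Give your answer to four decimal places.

8.2500

Let m_i = s''(x_i). Step sizes h_i = 1, 1; slopes of the chords Δ_i = (y_(i+1) - y_i)/h_i = -2, -6.
  1·m_0 + 4·m_1 + 1·m_2 = 6(Δ_1 - Δ_0) = -24
Clamped end conditions give two more equations: 2h_0·m_0 + h_0·m_1 = 6(Δ_0 - s'(0)) = 3 and h_1·m_1 + 2h_1·m_2 = 6(s'(2) - Δ_1) = 30.
Solving: m_0 = 33/4, m_1 = -27/2, m_2 = 87/4.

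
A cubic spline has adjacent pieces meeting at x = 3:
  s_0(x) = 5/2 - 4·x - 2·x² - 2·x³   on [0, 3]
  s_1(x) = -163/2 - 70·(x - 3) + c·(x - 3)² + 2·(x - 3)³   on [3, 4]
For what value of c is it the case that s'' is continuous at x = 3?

-20

s_0''(x) = -4 - 12·x, so s_0''(3) = -40. On the right, s_1''(3) = 2c, so c = -20.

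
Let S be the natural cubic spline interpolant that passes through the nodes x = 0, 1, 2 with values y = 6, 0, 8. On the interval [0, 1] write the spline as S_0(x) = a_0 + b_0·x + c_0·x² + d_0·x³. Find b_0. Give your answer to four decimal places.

Let M_i = S''(x_i). Step sizes h_i = 1, 1; slopes of the chords Δ_i = (y_(i+1) - y_i)/h_i = -6, 8.
  1·M_0 + 4·M_1 + 1·M_2 = 6(Δ_1 - Δ_0) = 84
Natural end conditions: M_0 = M_2 = 0.
Forward elimination and back-substitution give M_0 = 0, M_1 = 21, M_2 = 0.
On [0, 1], with S_0(x) = a_0 + b_0·x + c_0·x² + d_0·x³: c_0 = M_0/2 = 0, d_0 = (M_1 - M_0)/(6h_0) = 7/2, b_0 = Δ_0 - h_0(2M_0 + M_1)/6 = -19/2.

-9.5000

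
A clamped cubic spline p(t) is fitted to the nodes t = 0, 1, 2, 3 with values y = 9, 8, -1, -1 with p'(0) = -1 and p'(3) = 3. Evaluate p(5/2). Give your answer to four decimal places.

-2.1333

Let M_i = p''(x_i). Step sizes h_i = 1, 1, 1; slopes of the chords Δ_i = (y_(i+1) - y_i)/h_i = -1, -9, 0.
  1·M_0 + 4·M_1 + 1·M_2 = 6(Δ_1 - Δ_0) = -48
  1·M_1 + 4·M_2 + 1·M_3 = 6(Δ_2 - Δ_1) = 54
Clamped end conditions give two more equations: 2h_0·M_0 + h_0·M_1 = 6(Δ_0 - p'(0)) = 0 and h_2·M_2 + 2h_2·M_3 = 6(p'(3) - Δ_2) = 18.
Hence M_0 = 142/15, M_1 = -284/15, M_2 = 274/15, M_3 = -2/15.
On [2, 3], p(t) = -1 - 91/15·(t - 2) + 137/15·(t - 2)² - 46/15·(t - 2)³.
With (t - 2) = 1/2: p(5/2) = -32/15.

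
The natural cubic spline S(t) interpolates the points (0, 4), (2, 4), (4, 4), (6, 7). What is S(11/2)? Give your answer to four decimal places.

6.0625

With σ_i denoting the second derivative at x_i, h_i = 2, 2, 2, and Δ_i = (y_(i+1) − y_i)/h_i = 0, 0, 3/2:
  2·σ_0 + 8·σ_1 + 2·σ_2 = 6(Δ_1 - Δ_0) = 0
  2·σ_1 + 8·σ_2 + 2·σ_3 = 6(Δ_2 - Δ_1) = 9
Natural end conditions: σ_0 = σ_3 = 0.
Solving: σ_0 = 0, σ_1 = -3/10, σ_2 = 6/5, σ_3 = 0.
On [4, 6], S(t) = 4 + 7/10·(t - 4) + 3/5·(t - 4)² - 1/10·(t - 4)³.
With (t - 4) = 3/2: S(11/2) = 97/16.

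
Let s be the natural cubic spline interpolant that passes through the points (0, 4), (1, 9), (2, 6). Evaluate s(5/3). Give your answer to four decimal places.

With M_i denoting the second derivative at x_i, h_i = 1, 1, and Δ_i = (y_(i+1) − y_i)/h_i = 5, -3:
  1·M_0 + 4·M_1 + 1·M_2 = 6(Δ_1 - Δ_0) = -48
Natural end conditions: M_0 = M_2 = 0.
Solving the tridiagonal system: M_0 = 0, M_1 = -12, M_2 = 0.
On [1, 2], s(x) = 9 + 1·(x - 1) - 6·(x - 1)² + 2·(x - 1)³.
With (x - 1) = 2/3: s(5/3) = 205/27.

7.5926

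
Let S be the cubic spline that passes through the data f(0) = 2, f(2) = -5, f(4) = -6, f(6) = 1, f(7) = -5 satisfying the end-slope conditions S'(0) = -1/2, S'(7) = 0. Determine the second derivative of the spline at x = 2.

Let M_i = S''(x_i). Step sizes h_i = 2, 2, 2, 1; slopes of the chords Δ_i = (y_(i+1) - y_i)/h_i = -7/2, -1/2, 7/2, -6.
  2·M_0 + 8·M_1 + 2·M_2 = 6(Δ_1 - Δ_0) = 18
  2·M_1 + 8·M_2 + 2·M_3 = 6(Δ_2 - Δ_1) = 24
  2·M_2 + 6·M_3 + 1·M_4 = 6(Δ_3 - Δ_2) = -57
Clamped end conditions give two more equations: 2h_0·M_0 + h_0·M_1 = 6(Δ_0 - S'(0)) = -18 and h_3·M_3 + 2h_3·M_4 = 6(S'(7) - Δ_3) = 36.
Solving the tridiagonal system: M_0 = -11/2, M_1 = 2, M_2 = 13/2, M_3 = -16, M_4 = 26.

2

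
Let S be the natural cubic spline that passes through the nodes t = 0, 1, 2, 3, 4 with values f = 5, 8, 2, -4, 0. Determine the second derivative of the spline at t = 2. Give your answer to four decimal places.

-0.4286

Put m_i = S'' at the i-th knot. Here h = (1, 1, 1, 1) and Δ = (3, -6, -6, 4), so the interior equations h_(i-1)·m_(i-1) + 2(h_(i-1)+h_i)·m_i + h_i·m_(i+1) = 6(Δ_i − Δ_(i-1)) read
  1·m_0 + 4·m_1 + 1·m_2 = 6(Δ_1 - Δ_0) = -54
  1·m_1 + 4·m_2 + 1·m_3 = 6(Δ_2 - Δ_1) = 0
  1·m_2 + 4·m_3 + 1·m_4 = 6(Δ_3 - Δ_2) = 60
Natural end conditions: m_0 = m_4 = 0.
Hence m_0 = 0, m_1 = -375/28, m_2 = -3/7, m_3 = 423/28, m_4 = 0.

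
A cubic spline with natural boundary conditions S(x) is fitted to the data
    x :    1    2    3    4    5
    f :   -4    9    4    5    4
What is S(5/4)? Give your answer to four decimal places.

0.4888

Let M_i = S''(x_i). Step sizes h_i = 1, 1, 1, 1; slopes of the chords Δ_i = (y_(i+1) - y_i)/h_i = 13, -5, 1, -1.
  1·M_0 + 4·M_1 + 1·M_2 = 6(Δ_1 - Δ_0) = -108
  1·M_1 + 4·M_2 + 1·M_3 = 6(Δ_2 - Δ_1) = 36
  1·M_2 + 4·M_3 + 1·M_4 = 6(Δ_3 - Δ_2) = -12
Natural end conditions: M_0 = M_4 = 0.
Solving: M_0 = 0, M_1 = -222/7, M_2 = 132/7, M_3 = -54/7, M_4 = 0.
On [1, 2], S(x) = -4 + 128/7·(x - 1) + 0·(x - 1)² - 37/7·(x - 1)³.
With (x - 1) = 1/4: S(5/4) = 219/448.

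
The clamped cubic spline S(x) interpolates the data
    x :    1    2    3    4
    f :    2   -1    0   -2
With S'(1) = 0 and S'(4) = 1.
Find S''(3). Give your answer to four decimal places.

With M_i denoting the second derivative at x_i, h_i = 1, 1, 1, and Δ_i = (y_(i+1) − y_i)/h_i = -3, 1, -2:
  1·M_0 + 4·M_1 + 1·M_2 = 6(Δ_1 - Δ_0) = 24
  1·M_1 + 4·M_2 + 1·M_3 = 6(Δ_2 - Δ_1) = -18
Clamped end conditions give two more equations: 2h_0·M_0 + h_0·M_1 = 6(Δ_0 - S'(1)) = -18 and h_2·M_2 + 2h_2·M_3 = 6(S'(4) - Δ_2) = 18.
Solving: M_0 = -46/3, M_1 = 38/3, M_2 = -34/3, M_3 = 44/3.

-11.3333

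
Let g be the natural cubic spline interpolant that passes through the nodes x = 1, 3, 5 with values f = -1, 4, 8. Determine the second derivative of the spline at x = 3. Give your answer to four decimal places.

-0.3750

Let M_i = g''(x_i). Step sizes h_i = 2, 2; slopes of the chords Δ_i = (y_(i+1) - y_i)/h_i = 5/2, 2.
  2·M_0 + 8·M_1 + 2·M_2 = 6(Δ_1 - Δ_0) = -3
Natural end conditions: M_0 = M_2 = 0.
Solving: M_0 = 0, M_1 = -3/8, M_2 = 0.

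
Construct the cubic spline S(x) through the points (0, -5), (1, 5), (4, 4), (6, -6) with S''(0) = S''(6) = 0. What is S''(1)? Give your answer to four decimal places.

-7.5493

With M_i denoting the second derivative at x_i, h_i = 1, 3, 2, and Δ_i = (y_(i+1) − y_i)/h_i = 10, -1/3, -5:
  1·M_0 + 8·M_1 + 3·M_2 = 6(Δ_1 - Δ_0) = -62
  3·M_1 + 10·M_2 + 2·M_3 = 6(Δ_2 - Δ_1) = -28
Natural end conditions: M_0 = M_3 = 0.
Forward elimination and back-substitution give M_0 = 0, M_1 = -536/71, M_2 = -38/71, M_3 = 0.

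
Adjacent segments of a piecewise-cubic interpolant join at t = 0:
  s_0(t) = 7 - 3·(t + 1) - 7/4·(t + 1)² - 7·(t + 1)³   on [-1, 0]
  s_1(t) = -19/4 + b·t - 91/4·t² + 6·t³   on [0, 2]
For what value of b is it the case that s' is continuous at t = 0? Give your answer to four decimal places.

s_0'(t) = -3 - 7/2·(t + 1) - 21·(t + 1)², so s_0'(0) = -55/2. On the right, s_1'(0) = b, so b = -55/2.

-27.5000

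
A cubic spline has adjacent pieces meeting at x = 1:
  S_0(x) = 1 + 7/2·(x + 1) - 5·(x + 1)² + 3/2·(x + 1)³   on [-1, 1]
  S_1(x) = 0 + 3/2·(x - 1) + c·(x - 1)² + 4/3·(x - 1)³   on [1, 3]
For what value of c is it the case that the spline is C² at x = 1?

4

S_0''(x) = -10 + 9·(x + 1), so S_0''(1) = 8. On the right, S_1''(1) = 2c, so c = 4.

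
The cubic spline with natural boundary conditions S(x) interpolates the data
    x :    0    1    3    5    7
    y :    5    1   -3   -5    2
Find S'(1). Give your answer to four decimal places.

With M_i denoting the second derivative at x_i, h_i = 1, 2, 2, 2, and Δ_i = (y_(i+1) − y_i)/h_i = -4, -2, -1, 7/2:
  1·M_0 + 6·M_1 + 2·M_2 = 6(Δ_1 - Δ_0) = 12
  2·M_1 + 8·M_2 + 2·M_3 = 6(Δ_2 - Δ_1) = 6
  2·M_2 + 8·M_3 + 2·M_4 = 6(Δ_3 - Δ_2) = 27
Natural end conditions: M_0 = M_4 = 0.
Solving the tridiagonal system: M_0 = 0, M_1 = 183/82, M_2 = -57/82, M_3 = 291/82, M_4 = 0.
On [1, 3], S'(x) = b_1 + 2c_1·(x - 1) + 3d_1·(x - 1)² with b_1 = Δ_1 - h_1(2M_1 + M_2)/6 = -267/82, c_1 = M_1/2 = 183/164, d_1 = (M_2 - M_1)/(6h_1) = -10/41. So S'(1) = -267/82.

-3.2561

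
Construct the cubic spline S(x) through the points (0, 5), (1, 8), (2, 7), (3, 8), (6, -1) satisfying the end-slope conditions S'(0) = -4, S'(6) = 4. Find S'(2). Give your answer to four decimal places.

-0.5926

Let σ_i = S''(x_i). Step sizes h_i = 1, 1, 1, 3; slopes of the chords Δ_i = (y_(i+1) - y_i)/h_i = 3, -1, 1, -3.
  1·σ_0 + 4·σ_1 + 1·σ_2 = 6(Δ_1 - Δ_0) = -24
  1·σ_1 + 4·σ_2 + 1·σ_3 = 6(Δ_2 - Δ_1) = 12
  1·σ_2 + 8·σ_3 + 3·σ_4 = 6(Δ_3 - Δ_2) = -24
Clamped end conditions give two more equations: 2h_0·σ_0 + h_0·σ_1 = 6(Δ_0 - S'(0)) = 42 and h_3·σ_3 + 2h_3·σ_4 = 6(S'(6) - Δ_3) = 42.
Forward elimination and back-substitution give σ_0 = 775/27, σ_1 = -416/27, σ_2 = 241/27, σ_3 = -224/27, σ_4 = 301/27.
On [2, 3], S'(x) = b_2 + 2c_2·(x - 2) + 3d_2·(x - 2)² with b_2 = Δ_2 - h_2(2σ_2 + σ_3)/6 = -16/27, c_2 = σ_2/2 = 241/54, d_2 = (σ_3 - σ_2)/(6h_2) = -155/54. So S'(2) = -16/27.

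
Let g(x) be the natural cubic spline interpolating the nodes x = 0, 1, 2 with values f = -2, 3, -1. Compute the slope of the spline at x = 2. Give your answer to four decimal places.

-6.2500

Put M_i = g'' at the i-th knot. Here h = (1, 1) and Δ = (5, -4), so the interior equations h_(i-1)·M_(i-1) + 2(h_(i-1)+h_i)·M_i + h_i·M_(i+1) = 6(Δ_i − Δ_(i-1)) read
  1·M_0 + 4·M_1 + 1·M_2 = 6(Δ_1 - Δ_0) = -54
Natural end conditions: M_0 = M_2 = 0.
Hence M_0 = 0, M_1 = -27/2, M_2 = 0.
On [1, 2], g'(x) = b_1 + 2c_1·(x - 1) + 3d_1·(x - 1)² with b_1 = Δ_1 - h_1(2M_1 + M_2)/6 = 1/2, c_1 = M_1/2 = -27/4, d_1 = (M_2 - M_1)/(6h_1) = 9/4. So g'(2) = -25/4.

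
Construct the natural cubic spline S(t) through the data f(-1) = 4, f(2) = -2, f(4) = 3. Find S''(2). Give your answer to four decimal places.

Let m_i = S''(x_i). Step sizes h_i = 3, 2; slopes of the chords Δ_i = (y_(i+1) - y_i)/h_i = -2, 5/2.
  3·m_0 + 10·m_1 + 2·m_2 = 6(Δ_1 - Δ_0) = 27
Natural end conditions: m_0 = m_2 = 0.
Solving: m_0 = 0, m_1 = 27/10, m_2 = 0.

2.7000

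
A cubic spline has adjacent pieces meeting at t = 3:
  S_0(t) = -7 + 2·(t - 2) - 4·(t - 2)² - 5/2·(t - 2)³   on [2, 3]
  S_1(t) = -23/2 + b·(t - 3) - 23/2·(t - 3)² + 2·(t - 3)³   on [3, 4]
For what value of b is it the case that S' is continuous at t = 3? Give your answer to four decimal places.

S_0'(t) = 2 - 8·(t - 2) - 15/2·(t - 2)², so S_0'(3) = -27/2. On the right, S_1'(3) = b, so b = -27/2.

-13.5000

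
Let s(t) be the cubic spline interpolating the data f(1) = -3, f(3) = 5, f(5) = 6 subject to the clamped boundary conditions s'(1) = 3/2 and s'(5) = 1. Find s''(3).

-5

Put M_i = s'' at the i-th knot. Here h = (2, 2) and Δ = (4, 1/2), so the interior equations h_(i-1)·M_(i-1) + 2(h_(i-1)+h_i)·M_i + h_i·M_(i+1) = 6(Δ_i − Δ_(i-1)) read
  2·M_0 + 8·M_1 + 2·M_2 = 6(Δ_1 - Δ_0) = -21
Clamped end conditions give two more equations: 2h_0·M_0 + h_0·M_1 = 6(Δ_0 - s'(1)) = 15 and h_1·M_1 + 2h_1·M_2 = 6(s'(5) - Δ_1) = 3.
Solving the tridiagonal system: M_0 = 25/4, M_1 = -5, M_2 = 13/4.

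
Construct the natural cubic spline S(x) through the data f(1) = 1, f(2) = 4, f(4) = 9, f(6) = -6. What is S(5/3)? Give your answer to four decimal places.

2.8653

Put M_i = S'' at the i-th knot. Here h = (1, 2, 2) and Δ = (3, 5/2, -15/2), so the interior equations h_(i-1)·M_(i-1) + 2(h_(i-1)+h_i)·M_i + h_i·M_(i+1) = 6(Δ_i − Δ_(i-1)) read
  1·M_0 + 6·M_1 + 2·M_2 = 6(Δ_1 - Δ_0) = -3
  2·M_1 + 8·M_2 + 2·M_3 = 6(Δ_2 - Δ_1) = -60
Natural end conditions: M_0 = M_3 = 0.
Forward elimination and back-substitution give M_0 = 0, M_1 = 24/11, M_2 = -177/22, M_3 = 0.
On [1, 2], S(x) = 1 + 29/11·(x - 1) + 0·(x - 1)² + 4/11·(x - 1)³.
With (x - 1) = 2/3: S(5/3) = 851/297.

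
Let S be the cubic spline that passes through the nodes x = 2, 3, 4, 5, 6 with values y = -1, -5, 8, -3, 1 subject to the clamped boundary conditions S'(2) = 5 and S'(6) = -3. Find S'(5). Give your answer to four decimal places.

With M_i denoting the second derivative at x_i, h_i = 1, 1, 1, 1, and Δ_i = (y_(i+1) − y_i)/h_i = -4, 13, -11, 4:
  1·M_0 + 4·M_1 + 1·M_2 = 6(Δ_1 - Δ_0) = 102
  1·M_1 + 4·M_2 + 1·M_3 = 6(Δ_2 - Δ_1) = -144
  1·M_2 + 4·M_3 + 1·M_4 = 6(Δ_3 - Δ_2) = 90
Clamped end conditions give two more equations: 2h_0·M_0 + h_0·M_1 = 6(Δ_0 - S'(2)) = -54 and h_3·M_3 + 2h_3·M_4 = 6(S'(6) - Δ_3) = -42.
Solving the tridiagonal system: M_0 = -380/7, M_1 = 382/7, M_2 = -62, M_3 = 346/7, M_4 = -320/7.
On [5, 6], S'(x) = b_3 + 2c_3·(x - 5) + 3d_3·(x - 5)² with b_3 = Δ_3 - h_3(2M_3 + M_4)/6 = -34/7, c_3 = M_3/2 = 173/7, d_3 = (M_4 - M_3)/(6h_3) = -111/7. So S'(5) = -34/7.

-4.8571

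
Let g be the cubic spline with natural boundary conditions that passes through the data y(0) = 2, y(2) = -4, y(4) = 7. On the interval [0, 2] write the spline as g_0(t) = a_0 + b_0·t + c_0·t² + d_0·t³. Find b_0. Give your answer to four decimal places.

-5.1250

Let M_i = g''(x_i). Step sizes h_i = 2, 2; slopes of the chords Δ_i = (y_(i+1) - y_i)/h_i = -3, 11/2.
  2·M_0 + 8·M_1 + 2·M_2 = 6(Δ_1 - Δ_0) = 51
Natural end conditions: M_0 = M_2 = 0.
Hence M_0 = 0, M_1 = 51/8, M_2 = 0.
On [0, 2], with g_0(t) = a_0 + b_0·t + c_0·t² + d_0·t³: c_0 = M_0/2 = 0, d_0 = (M_1 - M_0)/(6h_0) = 17/32, b_0 = Δ_0 - h_0(2M_0 + M_1)/6 = -41/8.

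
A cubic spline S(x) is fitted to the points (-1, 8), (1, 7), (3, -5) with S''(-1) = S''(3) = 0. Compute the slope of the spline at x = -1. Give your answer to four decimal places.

0.8750

Let M_i = S''(x_i). Step sizes h_i = 2, 2; slopes of the chords Δ_i = (y_(i+1) - y_i)/h_i = -1/2, -6.
  2·M_0 + 8·M_1 + 2·M_2 = 6(Δ_1 - Δ_0) = -33
Natural end conditions: M_0 = M_2 = 0.
Hence M_0 = 0, M_1 = -33/8, M_2 = 0.
On [-1, 1], S'(x) = b_0 + 2c_0·(x + 1) + 3d_0·(x + 1)² with b_0 = Δ_0 - h_0(2M_0 + M_1)/6 = 7/8, c_0 = M_0/2 = 0, d_0 = (M_1 - M_0)/(6h_0) = -11/32. So S'(-1) = 7/8.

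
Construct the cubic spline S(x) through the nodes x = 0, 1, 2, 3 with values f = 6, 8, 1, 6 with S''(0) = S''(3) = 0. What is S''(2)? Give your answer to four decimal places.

With M_i denoting the second derivative at x_i, h_i = 1, 1, 1, and Δ_i = (y_(i+1) − y_i)/h_i = 2, -7, 5:
  1·M_0 + 4·M_1 + 1·M_2 = 6(Δ_1 - Δ_0) = -54
  1·M_1 + 4·M_2 + 1·M_3 = 6(Δ_2 - Δ_1) = 72
Natural end conditions: M_0 = M_3 = 0.
Solving: M_0 = 0, M_1 = -96/5, M_2 = 114/5, M_3 = 0.

22.8000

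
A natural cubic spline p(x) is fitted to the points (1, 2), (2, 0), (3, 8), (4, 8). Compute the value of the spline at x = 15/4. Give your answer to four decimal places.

8.6563

Let m_i = p''(x_i). Step sizes h_i = 1, 1, 1; slopes of the chords Δ_i = (y_(i+1) - y_i)/h_i = -2, 8, 0.
  1·m_0 + 4·m_1 + 1·m_2 = 6(Δ_1 - Δ_0) = 60
  1·m_1 + 4·m_2 + 1·m_3 = 6(Δ_2 - Δ_1) = -48
Natural end conditions: m_0 = m_3 = 0.
Solving the tridiagonal system: m_0 = 0, m_1 = 96/5, m_2 = -84/5, m_3 = 0.
On [3, 4], p(x) = 8 + 28/5·(x - 3) - 42/5·(x - 3)² + 14/5·(x - 3)³.
With (x - 3) = 3/4: p(15/4) = 277/32.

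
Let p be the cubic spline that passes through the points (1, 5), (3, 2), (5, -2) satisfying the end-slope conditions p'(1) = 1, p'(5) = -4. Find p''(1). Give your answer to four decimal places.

Put M_i = p'' at the i-th knot. Here h = (2, 2) and Δ = (-3/2, -2), so the interior equations h_(i-1)·M_(i-1) + 2(h_(i-1)+h_i)·M_i + h_i·M_(i+1) = 6(Δ_i − Δ_(i-1)) read
  2·M_0 + 8·M_1 + 2·M_2 = 6(Δ_1 - Δ_0) = -3
Clamped end conditions give two more equations: 2h_0·M_0 + h_0·M_1 = 6(Δ_0 - p'(1)) = -15 and h_1·M_1 + 2h_1·M_2 = 6(p'(5) - Δ_1) = -12.
Solving the tridiagonal system: M_0 = -37/8, M_1 = 7/4, M_2 = -31/8.

-4.6250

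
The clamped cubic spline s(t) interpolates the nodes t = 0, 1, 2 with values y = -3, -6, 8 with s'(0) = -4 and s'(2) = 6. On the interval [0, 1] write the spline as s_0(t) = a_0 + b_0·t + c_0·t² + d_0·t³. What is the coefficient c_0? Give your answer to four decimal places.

-8.7500

Put M_i = s'' at the i-th knot. Here h = (1, 1) and Δ = (-3, 14), so the interior equations h_(i-1)·M_(i-1) + 2(h_(i-1)+h_i)·M_i + h_i·M_(i+1) = 6(Δ_i − Δ_(i-1)) read
  1·M_0 + 4·M_1 + 1·M_2 = 6(Δ_1 - Δ_0) = 102
Clamped end conditions give two more equations: 2h_0·M_0 + h_0·M_1 = 6(Δ_0 - s'(0)) = 6 and h_1·M_1 + 2h_1·M_2 = 6(s'(2) - Δ_1) = -48.
Hence M_0 = -35/2, M_1 = 41, M_2 = -89/2.
On [0, 1], with s_0(t) = a_0 + b_0·t + c_0·t² + d_0·t³: c_0 = M_0/2 = -35/4, d_0 = (M_1 - M_0)/(6h_0) = 39/4, b_0 = Δ_0 - h_0(2M_0 + M_1)/6 = -4.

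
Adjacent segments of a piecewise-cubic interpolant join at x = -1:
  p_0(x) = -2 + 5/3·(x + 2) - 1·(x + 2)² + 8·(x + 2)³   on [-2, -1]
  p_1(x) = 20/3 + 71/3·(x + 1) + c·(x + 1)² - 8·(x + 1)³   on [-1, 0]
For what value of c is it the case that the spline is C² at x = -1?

23

p_0''(x) = -2 + 48·(x + 2), so p_0''(-1) = 46. On the right, p_1''(-1) = 2c, so c = 23.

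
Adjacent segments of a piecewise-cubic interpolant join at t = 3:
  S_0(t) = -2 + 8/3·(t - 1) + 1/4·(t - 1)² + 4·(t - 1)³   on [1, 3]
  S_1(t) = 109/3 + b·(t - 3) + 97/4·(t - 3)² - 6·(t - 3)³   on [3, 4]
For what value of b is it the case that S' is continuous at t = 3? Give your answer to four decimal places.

S_0'(t) = 8/3 + 1/2·(t - 1) + 12·(t - 1)², so S_0'(3) = 155/3. On the right, S_1'(3) = b, so b = 155/3.

51.6667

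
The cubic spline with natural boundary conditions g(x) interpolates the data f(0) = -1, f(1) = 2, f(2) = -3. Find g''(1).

-12

With σ_i denoting the second derivative at x_i, h_i = 1, 1, and Δ_i = (y_(i+1) − y_i)/h_i = 3, -5:
  1·σ_0 + 4·σ_1 + 1·σ_2 = 6(Δ_1 - Δ_0) = -48
Natural end conditions: σ_0 = σ_2 = 0.
Hence σ_0 = 0, σ_1 = -12, σ_2 = 0.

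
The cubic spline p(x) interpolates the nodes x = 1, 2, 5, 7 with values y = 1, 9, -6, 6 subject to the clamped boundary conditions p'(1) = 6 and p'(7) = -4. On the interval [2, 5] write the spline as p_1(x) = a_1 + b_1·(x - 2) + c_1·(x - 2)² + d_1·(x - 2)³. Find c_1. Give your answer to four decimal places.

Let M_i = p''(x_i). Step sizes h_i = 1, 3, 2; slopes of the chords Δ_i = (y_(i+1) - y_i)/h_i = 8, -5, 6.
  1·M_0 + 8·M_1 + 3·M_2 = 6(Δ_1 - Δ_0) = -78
  3·M_1 + 10·M_2 + 2·M_3 = 6(Δ_2 - Δ_1) = 66
Clamped end conditions give two more equations: 2h_0·M_0 + h_0·M_1 = 6(Δ_0 - p'(1)) = 12 and h_2·M_2 + 2h_2·M_3 = 6(p'(7) - Δ_2) = -60.
Solving: M_0 = 194/13, M_1 = -232/13, M_2 = 216/13, M_3 = -303/13.
On [2, 5], with p_1(x) = a_1 + b_1·(x - 2) + c_1·(x - 2)² + d_1·(x - 2)³: c_1 = M_1/2 = -116/13, d_1 = (M_2 - M_1)/(6h_1) = 224/117, b_1 = Δ_1 - h_1(2M_1 + M_2)/6 = 59/13.

-8.9231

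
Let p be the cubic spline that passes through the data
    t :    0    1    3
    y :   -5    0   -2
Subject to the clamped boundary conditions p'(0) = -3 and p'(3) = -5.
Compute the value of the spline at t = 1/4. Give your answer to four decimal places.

Let M_i = p''(x_i). Step sizes h_i = 1, 2; slopes of the chords Δ_i = (y_(i+1) - y_i)/h_i = 5, -1.
  1·M_0 + 6·M_1 + 2·M_2 = 6(Δ_1 - Δ_0) = -36
Clamped end conditions give two more equations: 2h_0·M_0 + h_0·M_1 = 6(Δ_0 - p'(0)) = 48 and h_1·M_1 + 2h_1·M_2 = 6(p'(3) - Δ_1) = -24.
Solving the tridiagonal system: M_0 = 88/3, M_1 = -32/3, M_2 = -2/3.
On [0, 1], p(t) = -5 - 3·t + 44/3·t² - 20/3·t³.
With t = 1/4: p(1/4) = -79/16.

-4.9375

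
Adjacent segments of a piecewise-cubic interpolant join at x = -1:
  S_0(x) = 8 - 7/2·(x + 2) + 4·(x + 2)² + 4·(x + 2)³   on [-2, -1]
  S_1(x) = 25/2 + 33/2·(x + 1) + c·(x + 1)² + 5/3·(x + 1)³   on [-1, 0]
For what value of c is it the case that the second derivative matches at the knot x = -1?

S_0''(x) = 8 + 24·(x + 2), so S_0''(-1) = 32. On the right, S_1''(-1) = 2c, so c = 16.

16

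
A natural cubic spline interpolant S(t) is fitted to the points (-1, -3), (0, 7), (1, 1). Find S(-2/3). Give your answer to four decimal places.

1.5185

Put σ_i = S'' at the i-th knot. Here h = (1, 1) and Δ = (10, -6), so the interior equations h_(i-1)·σ_(i-1) + 2(h_(i-1)+h_i)·σ_i + h_i·σ_(i+1) = 6(Δ_i − Δ_(i-1)) read
  1·σ_0 + 4·σ_1 + 1·σ_2 = 6(Δ_1 - Δ_0) = -96
Natural end conditions: σ_0 = σ_2 = 0.
Solving: σ_0 = 0, σ_1 = -24, σ_2 = 0.
On [-1, 0], S(t) = -3 + 14·(t + 1) + 0·(t + 1)² - 4·(t + 1)³.
With (t + 1) = 1/3: S(-2/3) = 41/27.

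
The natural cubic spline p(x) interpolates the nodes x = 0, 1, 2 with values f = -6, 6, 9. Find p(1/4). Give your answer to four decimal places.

-2.4727

Put σ_i = p'' at the i-th knot. Here h = (1, 1) and Δ = (12, 3), so the interior equations h_(i-1)·σ_(i-1) + 2(h_(i-1)+h_i)·σ_i + h_i·σ_(i+1) = 6(Δ_i − Δ_(i-1)) read
  1·σ_0 + 4·σ_1 + 1·σ_2 = 6(Δ_1 - Δ_0) = -54
Natural end conditions: σ_0 = σ_2 = 0.
Forward elimination and back-substitution give σ_0 = 0, σ_1 = -27/2, σ_2 = 0.
On [0, 1], p(x) = -6 + 57/4·x + 0·x² - 9/4·x³.
With x = 1/4: p(1/4) = -633/256.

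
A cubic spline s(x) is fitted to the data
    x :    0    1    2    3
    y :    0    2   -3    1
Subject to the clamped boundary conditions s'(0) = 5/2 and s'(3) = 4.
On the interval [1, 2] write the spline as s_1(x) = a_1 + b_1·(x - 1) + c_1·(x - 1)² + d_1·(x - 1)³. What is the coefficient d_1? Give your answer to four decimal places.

6.3000

Put σ_i = s'' at the i-th knot. Here h = (1, 1, 1) and Δ = (2, -5, 4), so the interior equations h_(i-1)·σ_(i-1) + 2(h_(i-1)+h_i)·σ_i + h_i·σ_(i+1) = 6(Δ_i − Δ_(i-1)) read
  1·σ_0 + 4·σ_1 + 1·σ_2 = 6(Δ_1 - Δ_0) = -42
  1·σ_1 + 4·σ_2 + 1·σ_3 = 6(Δ_2 - Δ_1) = 54
Clamped end conditions give two more equations: 2h_0·σ_0 + h_0·σ_1 = 6(Δ_0 - s'(0)) = -3 and h_2·σ_2 + 2h_2·σ_3 = 6(s'(3) - Δ_2) = 0.
Solving: σ_0 = 36/5, σ_1 = -87/5, σ_2 = 102/5, σ_3 = -51/5.
On [1, 2], with s_1(x) = a_1 + b_1·(x - 1) + c_1·(x - 1)² + d_1·(x - 1)³: c_1 = σ_1/2 = -87/10, d_1 = (σ_2 - σ_1)/(6h_1) = 63/10, b_1 = Δ_1 - h_1(2σ_1 + σ_2)/6 = -13/5.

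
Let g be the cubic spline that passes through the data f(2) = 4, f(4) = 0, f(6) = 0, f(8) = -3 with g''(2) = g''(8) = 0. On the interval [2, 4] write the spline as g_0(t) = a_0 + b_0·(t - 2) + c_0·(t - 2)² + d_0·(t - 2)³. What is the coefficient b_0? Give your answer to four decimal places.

-2.6333

Let M_i = g''(x_i). Step sizes h_i = 2, 2, 2; slopes of the chords Δ_i = (y_(i+1) - y_i)/h_i = -2, 0, -3/2.
  2·M_0 + 8·M_1 + 2·M_2 = 6(Δ_1 - Δ_0) = 12
  2·M_1 + 8·M_2 + 2·M_3 = 6(Δ_2 - Δ_1) = -9
Natural end conditions: M_0 = M_3 = 0.
Hence M_0 = 0, M_1 = 19/10, M_2 = -8/5, M_3 = 0.
On [2, 4], with g_0(t) = a_0 + b_0·(t - 2) + c_0·(t - 2)² + d_0·(t - 2)³: c_0 = M_0/2 = 0, d_0 = (M_1 - M_0)/(6h_0) = 19/120, b_0 = Δ_0 - h_0(2M_0 + M_1)/6 = -79/30.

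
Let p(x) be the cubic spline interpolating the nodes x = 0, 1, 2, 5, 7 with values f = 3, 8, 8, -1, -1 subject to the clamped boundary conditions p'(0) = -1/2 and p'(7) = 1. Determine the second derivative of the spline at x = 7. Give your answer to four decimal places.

With σ_i denoting the second derivative at x_i, h_i = 1, 1, 3, 2, and Δ_i = (y_(i+1) − y_i)/h_i = 5, 0, -3, 0:
  1·σ_0 + 4·σ_1 + 1·σ_2 = 6(Δ_1 - Δ_0) = -30
  1·σ_1 + 8·σ_2 + 3·σ_3 = 6(Δ_2 - Δ_1) = -18
  3·σ_2 + 10·σ_3 + 2·σ_4 = 6(Δ_3 - Δ_2) = 18
Clamped end conditions give two more equations: 2h_0·σ_0 + h_0·σ_1 = 6(Δ_0 - p'(0)) = 33 and h_3·σ_3 + 2h_3·σ_4 = 6(p'(7) - Δ_3) = 6.
Solving the tridiagonal system: σ_0 = 1078/47, σ_1 = -605/47, σ_2 = -68/47, σ_3 = 101/47, σ_4 = 20/47.

0.4255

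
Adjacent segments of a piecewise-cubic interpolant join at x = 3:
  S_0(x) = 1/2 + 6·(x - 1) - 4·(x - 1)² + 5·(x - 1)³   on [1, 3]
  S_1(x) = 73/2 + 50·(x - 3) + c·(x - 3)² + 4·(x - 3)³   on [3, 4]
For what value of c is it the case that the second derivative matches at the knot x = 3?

S_0''(x) = -8 + 30·(x - 1), so S_0''(3) = 52. On the right, S_1''(3) = 2c, so c = 26.

26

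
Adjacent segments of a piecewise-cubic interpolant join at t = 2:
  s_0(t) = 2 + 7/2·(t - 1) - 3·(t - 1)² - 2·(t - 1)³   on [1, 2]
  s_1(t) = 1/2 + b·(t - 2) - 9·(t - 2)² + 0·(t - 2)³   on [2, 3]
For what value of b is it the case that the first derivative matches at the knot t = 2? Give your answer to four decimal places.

s_0'(t) = 7/2 - 6·(t - 1) - 6·(t - 1)², so s_0'(2) = -17/2. On the right, s_1'(2) = b, so b = -17/2.

-8.5000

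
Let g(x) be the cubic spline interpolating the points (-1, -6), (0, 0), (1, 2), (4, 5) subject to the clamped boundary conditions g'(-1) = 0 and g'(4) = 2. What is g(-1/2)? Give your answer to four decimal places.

Let M_i = g''(x_i). Step sizes h_i = 1, 1, 3; slopes of the chords Δ_i = (y_(i+1) - y_i)/h_i = 6, 2, 1.
  1·M_0 + 4·M_1 + 1·M_2 = 6(Δ_1 - Δ_0) = -24
  1·M_1 + 8·M_2 + 3·M_3 = 6(Δ_2 - Δ_1) = -6
Clamped end conditions give two more equations: 2h_0·M_0 + h_0·M_1 = 6(Δ_0 - g'(-1)) = 36 and h_2·M_2 + 2h_2·M_3 = 6(g'(4) - Δ_2) = 6.
Forward elimination and back-substitution give M_0 = 698/29, M_1 = -352/29, M_2 = 14/29, M_3 = 22/29.
On [-1, 0], g(x) = -6 + 0·(x + 1) + 349/29·(x + 1)² - 175/29·(x + 1)³.
With (x + 1) = 1/2: g(-1/2) = -869/232.

-3.7457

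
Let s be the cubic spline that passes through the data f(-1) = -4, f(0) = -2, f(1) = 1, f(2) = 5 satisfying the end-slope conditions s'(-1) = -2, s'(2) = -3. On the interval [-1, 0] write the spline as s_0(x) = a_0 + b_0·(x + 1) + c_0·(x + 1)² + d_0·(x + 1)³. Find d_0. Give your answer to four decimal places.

-3.0667

Let M_i = s''(x_i). Step sizes h_i = 1, 1, 1; slopes of the chords Δ_i = (y_(i+1) - y_i)/h_i = 2, 3, 4.
  1·M_0 + 4·M_1 + 1·M_2 = 6(Δ_1 - Δ_0) = 6
  1·M_1 + 4·M_2 + 1·M_3 = 6(Δ_2 - Δ_1) = 6
Clamped end conditions give two more equations: 2h_0·M_0 + h_0·M_1 = 6(Δ_0 - s'(-1)) = 24 and h_2·M_2 + 2h_2·M_3 = 6(s'(2) - Δ_2) = -42.
Solving: M_0 = 212/15, M_1 = -64/15, M_2 = 134/15, M_3 = -382/15.
On [-1, 0], with s_0(x) = a_0 + b_0·(x + 1) + c_0·(x + 1)² + d_0·(x + 1)³: c_0 = M_0/2 = 106/15, d_0 = (M_1 - M_0)/(6h_0) = -46/15, b_0 = Δ_0 - h_0(2M_0 + M_1)/6 = -2.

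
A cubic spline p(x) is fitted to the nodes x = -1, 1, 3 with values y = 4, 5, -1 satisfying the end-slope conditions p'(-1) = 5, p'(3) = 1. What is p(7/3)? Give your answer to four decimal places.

-0.2407

With M_i denoting the second derivative at x_i, h_i = 2, 2, and Δ_i = (y_(i+1) − y_i)/h_i = 1/2, -3:
  2·M_0 + 8·M_1 + 2·M_2 = 6(Δ_1 - Δ_0) = -21
Clamped end conditions give two more equations: 2h_0·M_0 + h_0·M_1 = 6(Δ_0 - p'(-1)) = -27 and h_1·M_1 + 2h_1·M_2 = 6(p'(3) - Δ_1) = 24.
Hence M_0 = -41/8, M_1 = -13/4, M_2 = 61/8.
On [1, 3], p(x) = 5 - 27/8·(x - 1) - 13/8·(x - 1)² + 29/32·(x - 1)³.
With (x - 1) = 4/3: p(7/3) = -13/54.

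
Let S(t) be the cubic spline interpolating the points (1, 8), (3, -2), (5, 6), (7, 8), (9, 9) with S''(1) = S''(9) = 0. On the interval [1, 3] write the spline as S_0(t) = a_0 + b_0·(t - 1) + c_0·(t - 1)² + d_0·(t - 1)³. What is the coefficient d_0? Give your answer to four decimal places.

0.6540

Let M_i = S''(x_i). Step sizes h_i = 2, 2, 2, 2; slopes of the chords Δ_i = (y_(i+1) - y_i)/h_i = -5, 4, 1, 1/2.
  2·M_0 + 8·M_1 + 2·M_2 = 6(Δ_1 - Δ_0) = 54
  2·M_1 + 8·M_2 + 2·M_3 = 6(Δ_2 - Δ_1) = -18
  2·M_2 + 8·M_3 + 2·M_4 = 6(Δ_3 - Δ_2) = -3
Natural end conditions: M_0 = M_4 = 0.
Solving the tridiagonal system: M_0 = 0, M_1 = 879/112, M_2 = -123/28, M_3 = 81/112, M_4 = 0.
On [1, 3], with S_0(t) = a_0 + b_0·(t - 1) + c_0·(t - 1)² + d_0·(t - 1)³: c_0 = M_0/2 = 0, d_0 = (M_1 - M_0)/(6h_0) = 293/448, b_0 = Δ_0 - h_0(2M_0 + M_1)/6 = -853/112.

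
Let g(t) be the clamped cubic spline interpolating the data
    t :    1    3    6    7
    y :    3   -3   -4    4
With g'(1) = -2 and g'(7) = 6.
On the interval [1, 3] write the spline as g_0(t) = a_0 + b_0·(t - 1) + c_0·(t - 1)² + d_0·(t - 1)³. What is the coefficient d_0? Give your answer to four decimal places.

0.0705

Write σ_i for g''(x_i). With h_i = 2, 3, 1 and divided differences Δ_i = -3, -1/3, 8, the continuity of g' gives the tridiagonal system
  2·σ_0 + 10·σ_1 + 3·σ_2 = 6(Δ_1 - Δ_0) = 16
  3·σ_1 + 8·σ_2 + 1·σ_3 = 6(Δ_2 - Δ_1) = 50
Clamped end conditions give two more equations: 2h_0·σ_0 + h_0·σ_1 = 6(Δ_0 - g'(1)) = -6 and h_2·σ_2 + 2h_2·σ_3 = 6(g'(7) - Δ_2) = -12.
Solving the tridiagonal system: σ_0 = -50/39, σ_1 = -17/39, σ_2 = 298/39, σ_3 = -383/39.
On [1, 3], with g_0(t) = a_0 + b_0·(t - 1) + c_0·(t - 1)² + d_0·(t - 1)³: c_0 = σ_0/2 = -25/39, d_0 = (σ_1 - σ_0)/(6h_0) = 11/156, b_0 = Δ_0 - h_0(2σ_0 + σ_1)/6 = -2.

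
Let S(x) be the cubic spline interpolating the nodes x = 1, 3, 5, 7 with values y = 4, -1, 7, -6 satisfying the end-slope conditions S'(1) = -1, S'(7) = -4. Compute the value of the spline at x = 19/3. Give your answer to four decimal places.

-1.6370

Let M_i = S''(x_i). Step sizes h_i = 2, 2, 2; slopes of the chords Δ_i = (y_(i+1) - y_i)/h_i = -5/2, 4, -13/2.
  2·M_0 + 8·M_1 + 2·M_2 = 6(Δ_1 - Δ_0) = 39
  2·M_1 + 8·M_2 + 2·M_3 = 6(Δ_2 - Δ_1) = -63
Clamped end conditions give two more equations: 2h_0·M_0 + h_0·M_1 = 6(Δ_0 - S'(1)) = -9 and h_2·M_2 + 2h_2·M_3 = 6(S'(7) - Δ_2) = 15.
Forward elimination and back-substitution give M_0 = -36/5, M_1 = 99/10, M_2 = -129/10, M_3 = 51/5.
On [5, 7], S(x) = 7 - 13/10·(x - 5) - 129/20·(x - 5)² + 77/40·(x - 5)³.
With (x - 5) = 4/3: S(19/3) = -221/135.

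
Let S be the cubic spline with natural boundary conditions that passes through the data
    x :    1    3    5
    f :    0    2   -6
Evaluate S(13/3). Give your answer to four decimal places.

Put σ_i = S'' at the i-th knot. Here h = (2, 2) and Δ = (1, -4), so the interior equations h_(i-1)·σ_(i-1) + 2(h_(i-1)+h_i)·σ_i + h_i·σ_(i+1) = 6(Δ_i − Δ_(i-1)) read
  2·σ_0 + 8·σ_1 + 2·σ_2 = 6(Δ_1 - Δ_0) = -30
Natural end conditions: σ_0 = σ_2 = 0.
Solving: σ_0 = 0, σ_1 = -15/4, σ_2 = 0.
On [3, 5], S(x) = 2 - 3/2·(x - 3) - 15/8·(x - 3)² + 5/16·(x - 3)³.
With (x - 3) = 4/3: S(13/3) = -70/27.

-2.5926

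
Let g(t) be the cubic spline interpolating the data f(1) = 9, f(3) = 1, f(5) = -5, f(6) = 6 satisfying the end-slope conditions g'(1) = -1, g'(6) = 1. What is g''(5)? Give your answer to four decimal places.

Write M_i for g''(x_i). With h_i = 2, 2, 1 and divided differences Δ_i = -4, -3, 11, the continuity of g' gives the tridiagonal system
  2·M_0 + 8·M_1 + 2·M_2 = 6(Δ_1 - Δ_0) = 6
  2·M_1 + 6·M_2 + 1·M_3 = 6(Δ_2 - Δ_1) = 84
Clamped end conditions give two more equations: 2h_0·M_0 + h_0·M_1 = 6(Δ_0 - g'(1)) = -18 and h_2·M_2 + 2h_2·M_3 = 6(g'(6) - Δ_2) = -60.
Hence M_0 = -55/23, M_1 = -97/23, M_2 = 512/23, M_3 = -946/23.

22.2609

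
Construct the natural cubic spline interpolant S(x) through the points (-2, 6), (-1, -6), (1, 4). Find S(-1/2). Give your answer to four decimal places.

Put σ_i = S'' at the i-th knot. Here h = (1, 2) and Δ = (-12, 5), so the interior equations h_(i-1)·σ_(i-1) + 2(h_(i-1)+h_i)·σ_i + h_i·σ_(i+1) = 6(Δ_i − Δ_(i-1)) read
  1·σ_0 + 6·σ_1 + 2·σ_2 = 6(Δ_1 - Δ_0) = 102
Natural end conditions: σ_0 = σ_2 = 0.
Solving the tridiagonal system: σ_0 = 0, σ_1 = 17, σ_2 = 0.
On [-1, 1], S(x) = -6 - 19/3·(x + 1) + 17/2·(x + 1)² - 17/12·(x + 1)³.
With (x + 1) = 1/2: S(-1/2) = -231/32.

-7.2188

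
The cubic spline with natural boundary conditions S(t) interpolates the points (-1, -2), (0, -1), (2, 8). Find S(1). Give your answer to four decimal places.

2.6250

Put M_i = S'' at the i-th knot. Here h = (1, 2) and Δ = (1, 9/2), so the interior equations h_(i-1)·M_(i-1) + 2(h_(i-1)+h_i)·M_i + h_i·M_(i+1) = 6(Δ_i − Δ_(i-1)) read
  1·M_0 + 6·M_1 + 2·M_2 = 6(Δ_1 - Δ_0) = 21
Natural end conditions: M_0 = M_2 = 0.
Hence M_0 = 0, M_1 = 7/2, M_2 = 0.
On [0, 2], S(t) = -1 + 13/6·t + 7/4·t² - 7/24·t³.
With t = 1: S(1) = 21/8.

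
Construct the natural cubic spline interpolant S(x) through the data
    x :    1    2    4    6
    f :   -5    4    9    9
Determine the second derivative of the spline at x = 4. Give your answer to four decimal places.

Put σ_i = S'' at the i-th knot. Here h = (1, 2, 2) and Δ = (9, 5/2, 0), so the interior equations h_(i-1)·σ_(i-1) + 2(h_(i-1)+h_i)·σ_i + h_i·σ_(i+1) = 6(Δ_i − Δ_(i-1)) read
  1·σ_0 + 6·σ_1 + 2·σ_2 = 6(Δ_1 - Δ_0) = -39
  2·σ_1 + 8·σ_2 + 2·σ_3 = 6(Δ_2 - Δ_1) = -15
Natural end conditions: σ_0 = σ_3 = 0.
Hence σ_0 = 0, σ_1 = -141/22, σ_2 = -3/11, σ_3 = 0.

-0.2727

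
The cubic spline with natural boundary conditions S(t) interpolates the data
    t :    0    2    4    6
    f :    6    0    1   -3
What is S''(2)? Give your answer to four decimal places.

3.3000

Let m_i = S''(x_i). Step sizes h_i = 2, 2, 2; slopes of the chords Δ_i = (y_(i+1) - y_i)/h_i = -3, 1/2, -2.
  2·m_0 + 8·m_1 + 2·m_2 = 6(Δ_1 - Δ_0) = 21
  2·m_1 + 8·m_2 + 2·m_3 = 6(Δ_2 - Δ_1) = -15
Natural end conditions: m_0 = m_3 = 0.
Solving the tridiagonal system: m_0 = 0, m_1 = 33/10, m_2 = -27/10, m_3 = 0.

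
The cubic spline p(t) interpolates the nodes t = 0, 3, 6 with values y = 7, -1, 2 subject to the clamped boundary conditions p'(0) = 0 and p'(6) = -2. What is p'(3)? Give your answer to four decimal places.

With M_i denoting the second derivative at x_i, h_i = 3, 3, and Δ_i = (y_(i+1) − y_i)/h_i = -8/3, 1:
  3·M_0 + 12·M_1 + 3·M_2 = 6(Δ_1 - Δ_0) = 22
Clamped end conditions give two more equations: 2h_0·M_0 + h_0·M_1 = 6(Δ_0 - p'(0)) = -16 and h_1·M_1 + 2h_1·M_2 = 6(p'(6) - Δ_1) = -18.
Forward elimination and back-substitution give M_0 = -29/6, M_1 = 13/3, M_2 = -31/6.
On [3, 6], p'(t) = b_1 + 2c_1·(t - 3) + 3d_1·(t - 3)² with b_1 = Δ_1 - h_1(2M_1 + M_2)/6 = -3/4, c_1 = M_1/2 = 13/6, d_1 = (M_2 - M_1)/(6h_1) = -19/36. So p'(3) = -3/4.

-0.7500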